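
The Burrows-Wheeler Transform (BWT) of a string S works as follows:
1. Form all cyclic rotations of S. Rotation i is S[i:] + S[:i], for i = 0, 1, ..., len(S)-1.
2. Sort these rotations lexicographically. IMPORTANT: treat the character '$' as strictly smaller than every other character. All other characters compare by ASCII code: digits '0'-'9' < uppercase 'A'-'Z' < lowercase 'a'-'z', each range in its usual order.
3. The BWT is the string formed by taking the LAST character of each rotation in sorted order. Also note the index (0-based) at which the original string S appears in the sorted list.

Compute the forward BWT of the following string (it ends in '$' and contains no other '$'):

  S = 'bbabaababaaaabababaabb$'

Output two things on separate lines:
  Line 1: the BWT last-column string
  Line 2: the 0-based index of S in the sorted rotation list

All 23 rotations (rotation i = S[i:]+S[:i]):
  rot[0] = bbabaababaaaabababaabb$
  rot[1] = babaababaaaabababaabb$b
  rot[2] = abaababaaaabababaabb$bb
  rot[3] = baababaaaabababaabb$bba
  rot[4] = aababaaaabababaabb$bbab
  rot[5] = ababaaaabababaabb$bbaba
  rot[6] = babaaaabababaabb$bbabaa
  rot[7] = abaaaabababaabb$bbabaab
  rot[8] = baaaabababaabb$bbabaaba
  rot[9] = aaaabababaabb$bbabaabab
  rot[10] = aaabababaabb$bbabaababa
  rot[11] = aabababaabb$bbabaababaa
  rot[12] = abababaabb$bbabaababaaa
  rot[13] = bababaabb$bbabaababaaaa
  rot[14] = ababaabb$bbabaababaaaab
  rot[15] = babaabb$bbabaababaaaaba
  rot[16] = abaabb$bbabaababaaaabab
  rot[17] = baabb$bbabaababaaaababa
  rot[18] = aabb$bbabaababaaaababab
  rot[19] = abb$bbabaababaaaabababa
  rot[20] = bb$bbabaababaaaabababaa
  rot[21] = b$bbabaababaaaabababaab
  rot[22] = $bbabaababaaaabababaabb
Sorted (with $ < everything):
  sorted[0] = $bbabaababaaaabababaabb  (last char: 'b')
  sorted[1] = aaaabababaabb$bbabaabab  (last char: 'b')
  sorted[2] = aaabababaabb$bbabaababa  (last char: 'a')
  sorted[3] = aababaaaabababaabb$bbab  (last char: 'b')
  sorted[4] = aabababaabb$bbabaababaa  (last char: 'a')
  sorted[5] = aabb$bbabaababaaaababab  (last char: 'b')
  sorted[6] = abaaaabababaabb$bbabaab  (last char: 'b')
  sorted[7] = abaababaaaabababaabb$bb  (last char: 'b')
  sorted[8] = abaabb$bbabaababaaaabab  (last char: 'b')
  sorted[9] = ababaaaabababaabb$bbaba  (last char: 'a')
  sorted[10] = ababaabb$bbabaababaaaab  (last char: 'b')
  sorted[11] = abababaabb$bbabaababaaa  (last char: 'a')
  sorted[12] = abb$bbabaababaaaabababa  (last char: 'a')
  sorted[13] = b$bbabaababaaaabababaab  (last char: 'b')
  sorted[14] = baaaabababaabb$bbabaaba  (last char: 'a')
  sorted[15] = baababaaaabababaabb$bba  (last char: 'a')
  sorted[16] = baabb$bbabaababaaaababa  (last char: 'a')
  sorted[17] = babaaaabababaabb$bbabaa  (last char: 'a')
  sorted[18] = babaababaaaabababaabb$b  (last char: 'b')
  sorted[19] = babaabb$bbabaababaaaaba  (last char: 'a')
  sorted[20] = bababaabb$bbabaababaaaa  (last char: 'a')
  sorted[21] = bb$bbabaababaaaabababaa  (last char: 'a')
  sorted[22] = bbabaababaaaabababaabb$  (last char: '$')
Last column: bbababbbbabaabaaaabaaa$
Original string S is at sorted index 22

Answer: bbababbbbabaabaaaabaaa$
22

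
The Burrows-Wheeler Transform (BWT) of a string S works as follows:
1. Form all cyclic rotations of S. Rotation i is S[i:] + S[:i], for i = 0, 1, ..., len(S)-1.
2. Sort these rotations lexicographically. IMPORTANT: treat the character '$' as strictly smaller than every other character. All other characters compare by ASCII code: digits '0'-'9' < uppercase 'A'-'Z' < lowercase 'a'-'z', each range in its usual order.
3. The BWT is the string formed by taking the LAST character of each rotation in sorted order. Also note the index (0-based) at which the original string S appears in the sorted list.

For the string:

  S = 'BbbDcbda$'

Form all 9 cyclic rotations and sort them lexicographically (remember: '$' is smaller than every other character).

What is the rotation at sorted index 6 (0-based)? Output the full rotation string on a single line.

Answer: bda$BbbDc

Derivation:
All 9 rotations (rotation i = S[i:]+S[:i]):
  rot[0] = BbbDcbda$
  rot[1] = bbDcbda$B
  rot[2] = bDcbda$Bb
  rot[3] = Dcbda$Bbb
  rot[4] = cbda$BbbD
  rot[5] = bda$BbbDc
  rot[6] = da$BbbDcb
  rot[7] = a$BbbDcbd
  rot[8] = $BbbDcbda
Sorted (with $ < everything):
  sorted[0] = $BbbDcbda
  sorted[1] = BbbDcbda$
  sorted[2] = Dcbda$Bbb
  sorted[3] = a$BbbDcbd
  sorted[4] = bDcbda$Bb
  sorted[5] = bbDcbda$B
  sorted[6] = bda$BbbDc
  sorted[7] = cbda$BbbD
  sorted[8] = da$BbbDcb
sorted[6] = bda$BbbDc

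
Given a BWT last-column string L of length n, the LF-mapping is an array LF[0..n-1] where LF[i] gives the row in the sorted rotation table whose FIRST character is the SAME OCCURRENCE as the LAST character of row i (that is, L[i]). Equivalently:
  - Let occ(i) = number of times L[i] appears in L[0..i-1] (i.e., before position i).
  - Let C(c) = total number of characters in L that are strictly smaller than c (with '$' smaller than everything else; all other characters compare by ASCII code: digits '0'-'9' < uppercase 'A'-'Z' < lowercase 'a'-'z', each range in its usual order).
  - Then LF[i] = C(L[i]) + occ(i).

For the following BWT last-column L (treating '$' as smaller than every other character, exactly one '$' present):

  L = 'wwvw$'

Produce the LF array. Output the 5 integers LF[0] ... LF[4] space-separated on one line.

Char counts: '$':1, 'v':1, 'w':3
C (first-col start): C('$')=0, C('v')=1, C('w')=2
L[0]='w': occ=0, LF[0]=C('w')+0=2+0=2
L[1]='w': occ=1, LF[1]=C('w')+1=2+1=3
L[2]='v': occ=0, LF[2]=C('v')+0=1+0=1
L[3]='w': occ=2, LF[3]=C('w')+2=2+2=4
L[4]='$': occ=0, LF[4]=C('$')+0=0+0=0

Answer: 2 3 1 4 0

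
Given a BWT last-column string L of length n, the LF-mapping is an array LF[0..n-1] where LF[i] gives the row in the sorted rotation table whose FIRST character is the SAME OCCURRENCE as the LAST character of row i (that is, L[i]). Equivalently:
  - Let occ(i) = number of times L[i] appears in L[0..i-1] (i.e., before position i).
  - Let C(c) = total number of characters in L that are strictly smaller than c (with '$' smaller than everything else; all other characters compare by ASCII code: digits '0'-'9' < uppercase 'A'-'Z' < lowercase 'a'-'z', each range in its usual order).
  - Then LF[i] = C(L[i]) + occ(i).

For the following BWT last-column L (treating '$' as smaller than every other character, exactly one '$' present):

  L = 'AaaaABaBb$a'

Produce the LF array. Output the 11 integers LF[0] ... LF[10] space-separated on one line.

Answer: 1 5 6 7 2 3 8 4 10 0 9

Derivation:
Char counts: '$':1, 'A':2, 'B':2, 'a':5, 'b':1
C (first-col start): C('$')=0, C('A')=1, C('B')=3, C('a')=5, C('b')=10
L[0]='A': occ=0, LF[0]=C('A')+0=1+0=1
L[1]='a': occ=0, LF[1]=C('a')+0=5+0=5
L[2]='a': occ=1, LF[2]=C('a')+1=5+1=6
L[3]='a': occ=2, LF[3]=C('a')+2=5+2=7
L[4]='A': occ=1, LF[4]=C('A')+1=1+1=2
L[5]='B': occ=0, LF[5]=C('B')+0=3+0=3
L[6]='a': occ=3, LF[6]=C('a')+3=5+3=8
L[7]='B': occ=1, LF[7]=C('B')+1=3+1=4
L[8]='b': occ=0, LF[8]=C('b')+0=10+0=10
L[9]='$': occ=0, LF[9]=C('$')+0=0+0=0
L[10]='a': occ=4, LF[10]=C('a')+4=5+4=9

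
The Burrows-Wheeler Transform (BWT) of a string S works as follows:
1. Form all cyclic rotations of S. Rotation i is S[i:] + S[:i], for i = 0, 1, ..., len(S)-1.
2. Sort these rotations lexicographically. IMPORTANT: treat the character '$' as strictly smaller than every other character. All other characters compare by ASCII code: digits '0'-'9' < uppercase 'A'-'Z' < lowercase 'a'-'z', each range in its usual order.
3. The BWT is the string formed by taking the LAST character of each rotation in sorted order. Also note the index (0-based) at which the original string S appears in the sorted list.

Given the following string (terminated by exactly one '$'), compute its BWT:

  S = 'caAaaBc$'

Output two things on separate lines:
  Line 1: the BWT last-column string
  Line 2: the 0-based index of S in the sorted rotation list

Answer: caacaAB$
7

Derivation:
All 8 rotations (rotation i = S[i:]+S[:i]):
  rot[0] = caAaaBc$
  rot[1] = aAaaBc$c
  rot[2] = AaaBc$ca
  rot[3] = aaBc$caA
  rot[4] = aBc$caAa
  rot[5] = Bc$caAaa
  rot[6] = c$caAaaB
  rot[7] = $caAaaBc
Sorted (with $ < everything):
  sorted[0] = $caAaaBc  (last char: 'c')
  sorted[1] = AaaBc$ca  (last char: 'a')
  sorted[2] = Bc$caAaa  (last char: 'a')
  sorted[3] = aAaaBc$c  (last char: 'c')
  sorted[4] = aBc$caAa  (last char: 'a')
  sorted[5] = aaBc$caA  (last char: 'A')
  sorted[6] = c$caAaaB  (last char: 'B')
  sorted[7] = caAaaBc$  (last char: '$')
Last column: caacaAB$
Original string S is at sorted index 7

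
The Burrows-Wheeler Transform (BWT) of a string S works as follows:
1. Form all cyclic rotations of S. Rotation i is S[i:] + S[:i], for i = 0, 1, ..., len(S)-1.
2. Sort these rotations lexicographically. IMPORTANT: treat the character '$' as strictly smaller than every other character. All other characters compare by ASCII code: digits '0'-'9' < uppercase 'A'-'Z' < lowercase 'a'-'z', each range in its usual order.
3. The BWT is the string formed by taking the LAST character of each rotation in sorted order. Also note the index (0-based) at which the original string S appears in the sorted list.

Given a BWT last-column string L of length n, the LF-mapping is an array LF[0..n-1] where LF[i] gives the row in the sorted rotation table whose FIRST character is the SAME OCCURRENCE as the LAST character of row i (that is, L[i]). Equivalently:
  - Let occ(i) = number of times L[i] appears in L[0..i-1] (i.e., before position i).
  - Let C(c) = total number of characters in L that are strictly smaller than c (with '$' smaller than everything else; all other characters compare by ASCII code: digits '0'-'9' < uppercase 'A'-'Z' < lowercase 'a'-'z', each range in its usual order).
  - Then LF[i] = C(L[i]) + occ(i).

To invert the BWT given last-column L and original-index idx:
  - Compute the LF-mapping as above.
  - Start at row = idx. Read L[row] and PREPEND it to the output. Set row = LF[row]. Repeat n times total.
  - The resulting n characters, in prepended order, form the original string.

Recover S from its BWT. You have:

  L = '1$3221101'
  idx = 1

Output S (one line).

Answer: 02121131$

Derivation:
LF mapping: 2 0 8 6 7 3 4 1 5
Walk LF starting at row 1, prepending L[row]:
  step 1: row=1, L[1]='$', prepend. Next row=LF[1]=0
  step 2: row=0, L[0]='1', prepend. Next row=LF[0]=2
  step 3: row=2, L[2]='3', prepend. Next row=LF[2]=8
  step 4: row=8, L[8]='1', prepend. Next row=LF[8]=5
  step 5: row=5, L[5]='1', prepend. Next row=LF[5]=3
  step 6: row=3, L[3]='2', prepend. Next row=LF[3]=6
  step 7: row=6, L[6]='1', prepend. Next row=LF[6]=4
  step 8: row=4, L[4]='2', prepend. Next row=LF[4]=7
  step 9: row=7, L[7]='0', prepend. Next row=LF[7]=1
Reversed output: 02121131$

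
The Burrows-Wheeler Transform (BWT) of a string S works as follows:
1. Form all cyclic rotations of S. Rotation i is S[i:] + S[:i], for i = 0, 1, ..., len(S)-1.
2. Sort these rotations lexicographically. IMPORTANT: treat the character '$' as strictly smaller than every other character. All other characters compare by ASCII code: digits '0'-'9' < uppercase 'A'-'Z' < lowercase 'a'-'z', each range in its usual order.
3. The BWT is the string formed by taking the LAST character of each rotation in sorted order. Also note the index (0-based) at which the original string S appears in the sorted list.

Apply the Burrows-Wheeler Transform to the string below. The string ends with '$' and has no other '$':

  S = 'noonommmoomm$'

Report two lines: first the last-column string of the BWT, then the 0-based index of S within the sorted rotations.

Answer: mmoommo$onomn
7

Derivation:
All 13 rotations (rotation i = S[i:]+S[:i]):
  rot[0] = noonommmoomm$
  rot[1] = oonommmoomm$n
  rot[2] = onommmoomm$no
  rot[3] = nommmoomm$noo
  rot[4] = ommmoomm$noon
  rot[5] = mmmoomm$noono
  rot[6] = mmoomm$noonom
  rot[7] = moomm$noonomm
  rot[8] = oomm$noonommm
  rot[9] = omm$noonommmo
  rot[10] = mm$noonommmoo
  rot[11] = m$noonommmoom
  rot[12] = $noonommmoomm
Sorted (with $ < everything):
  sorted[0] = $noonommmoomm  (last char: 'm')
  sorted[1] = m$noonommmoom  (last char: 'm')
  sorted[2] = mm$noonommmoo  (last char: 'o')
  sorted[3] = mmmoomm$noono  (last char: 'o')
  sorted[4] = mmoomm$noonom  (last char: 'm')
  sorted[5] = moomm$noonomm  (last char: 'm')
  sorted[6] = nommmoomm$noo  (last char: 'o')
  sorted[7] = noonommmoomm$  (last char: '$')
  sorted[8] = omm$noonommmo  (last char: 'o')
  sorted[9] = ommmoomm$noon  (last char: 'n')
  sorted[10] = onommmoomm$no  (last char: 'o')
  sorted[11] = oomm$noonommm  (last char: 'm')
  sorted[12] = oonommmoomm$n  (last char: 'n')
Last column: mmoommo$onomn
Original string S is at sorted index 7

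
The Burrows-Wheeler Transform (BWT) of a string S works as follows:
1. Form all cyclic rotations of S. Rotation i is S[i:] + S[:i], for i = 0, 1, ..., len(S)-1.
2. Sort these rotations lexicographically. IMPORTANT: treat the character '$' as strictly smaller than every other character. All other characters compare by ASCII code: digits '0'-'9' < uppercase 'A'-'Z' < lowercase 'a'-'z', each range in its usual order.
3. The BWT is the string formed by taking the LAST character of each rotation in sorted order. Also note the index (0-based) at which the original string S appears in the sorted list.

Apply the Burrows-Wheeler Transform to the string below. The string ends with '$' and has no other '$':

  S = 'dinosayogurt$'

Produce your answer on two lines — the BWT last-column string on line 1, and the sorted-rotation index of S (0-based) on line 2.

All 13 rotations (rotation i = S[i:]+S[:i]):
  rot[0] = dinosayogurt$
  rot[1] = inosayogurt$d
  rot[2] = nosayogurt$di
  rot[3] = osayogurt$din
  rot[4] = sayogurt$dino
  rot[5] = ayogurt$dinos
  rot[6] = yogurt$dinosa
  rot[7] = ogurt$dinosay
  rot[8] = gurt$dinosayo
  rot[9] = urt$dinosayog
  rot[10] = rt$dinosayogu
  rot[11] = t$dinosayogur
  rot[12] = $dinosayogurt
Sorted (with $ < everything):
  sorted[0] = $dinosayogurt  (last char: 't')
  sorted[1] = ayogurt$dinos  (last char: 's')
  sorted[2] = dinosayogurt$  (last char: '$')
  sorted[3] = gurt$dinosayo  (last char: 'o')
  sorted[4] = inosayogurt$d  (last char: 'd')
  sorted[5] = nosayogurt$di  (last char: 'i')
  sorted[6] = ogurt$dinosay  (last char: 'y')
  sorted[7] = osayogurt$din  (last char: 'n')
  sorted[8] = rt$dinosayogu  (last char: 'u')
  sorted[9] = sayogurt$dino  (last char: 'o')
  sorted[10] = t$dinosayogur  (last char: 'r')
  sorted[11] = urt$dinosayog  (last char: 'g')
  sorted[12] = yogurt$dinosa  (last char: 'a')
Last column: ts$odiynuorga
Original string S is at sorted index 2

Answer: ts$odiynuorga
2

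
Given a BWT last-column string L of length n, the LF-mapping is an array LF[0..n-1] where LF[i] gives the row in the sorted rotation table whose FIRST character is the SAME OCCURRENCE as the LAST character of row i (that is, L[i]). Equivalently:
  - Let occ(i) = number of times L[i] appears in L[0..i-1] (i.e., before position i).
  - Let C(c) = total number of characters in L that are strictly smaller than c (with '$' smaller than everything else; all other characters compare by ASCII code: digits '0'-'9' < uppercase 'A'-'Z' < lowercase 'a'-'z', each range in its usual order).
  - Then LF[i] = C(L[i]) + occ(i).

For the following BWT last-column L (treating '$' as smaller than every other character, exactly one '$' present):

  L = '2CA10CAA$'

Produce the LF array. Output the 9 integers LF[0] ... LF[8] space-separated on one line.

Answer: 3 7 4 2 1 8 5 6 0

Derivation:
Char counts: '$':1, '0':1, '1':1, '2':1, 'A':3, 'C':2
C (first-col start): C('$')=0, C('0')=1, C('1')=2, C('2')=3, C('A')=4, C('C')=7
L[0]='2': occ=0, LF[0]=C('2')+0=3+0=3
L[1]='C': occ=0, LF[1]=C('C')+0=7+0=7
L[2]='A': occ=0, LF[2]=C('A')+0=4+0=4
L[3]='1': occ=0, LF[3]=C('1')+0=2+0=2
L[4]='0': occ=0, LF[4]=C('0')+0=1+0=1
L[5]='C': occ=1, LF[5]=C('C')+1=7+1=8
L[6]='A': occ=1, LF[6]=C('A')+1=4+1=5
L[7]='A': occ=2, LF[7]=C('A')+2=4+2=6
L[8]='$': occ=0, LF[8]=C('$')+0=0+0=0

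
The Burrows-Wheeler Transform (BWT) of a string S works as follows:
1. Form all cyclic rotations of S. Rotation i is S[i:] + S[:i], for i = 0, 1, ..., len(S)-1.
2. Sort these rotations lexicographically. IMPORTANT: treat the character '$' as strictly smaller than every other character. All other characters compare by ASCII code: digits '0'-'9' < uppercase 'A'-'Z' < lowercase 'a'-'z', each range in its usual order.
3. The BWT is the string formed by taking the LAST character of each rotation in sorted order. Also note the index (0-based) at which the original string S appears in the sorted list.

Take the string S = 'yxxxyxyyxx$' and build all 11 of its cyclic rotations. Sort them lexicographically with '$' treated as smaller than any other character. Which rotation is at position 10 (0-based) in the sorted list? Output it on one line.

All 11 rotations (rotation i = S[i:]+S[:i]):
  rot[0] = yxxxyxyyxx$
  rot[1] = xxxyxyyxx$y
  rot[2] = xxyxyyxx$yx
  rot[3] = xyxyyxx$yxx
  rot[4] = yxyyxx$yxxx
  rot[5] = xyyxx$yxxxy
  rot[6] = yyxx$yxxxyx
  rot[7] = yxx$yxxxyxy
  rot[8] = xx$yxxxyxyy
  rot[9] = x$yxxxyxyyx
  rot[10] = $yxxxyxyyxx
Sorted (with $ < everything):
  sorted[0] = $yxxxyxyyxx
  sorted[1] = x$yxxxyxyyx
  sorted[2] = xx$yxxxyxyy
  sorted[3] = xxxyxyyxx$y
  sorted[4] = xxyxyyxx$yx
  sorted[5] = xyxyyxx$yxx
  sorted[6] = xyyxx$yxxxy
  sorted[7] = yxx$yxxxyxy
  sorted[8] = yxxxyxyyxx$
  sorted[9] = yxyyxx$yxxx
  sorted[10] = yyxx$yxxxyx
sorted[10] = yyxx$yxxxyx

Answer: yyxx$yxxxyx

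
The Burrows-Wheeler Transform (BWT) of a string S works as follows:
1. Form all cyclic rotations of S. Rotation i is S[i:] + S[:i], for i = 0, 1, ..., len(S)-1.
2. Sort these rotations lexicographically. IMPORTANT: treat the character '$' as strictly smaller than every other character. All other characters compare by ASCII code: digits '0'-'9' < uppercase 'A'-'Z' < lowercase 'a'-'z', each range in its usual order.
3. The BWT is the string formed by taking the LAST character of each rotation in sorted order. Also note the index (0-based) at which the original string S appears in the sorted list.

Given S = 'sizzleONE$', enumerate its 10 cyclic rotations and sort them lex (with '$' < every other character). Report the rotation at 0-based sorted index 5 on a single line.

All 10 rotations (rotation i = S[i:]+S[:i]):
  rot[0] = sizzleONE$
  rot[1] = izzleONE$s
  rot[2] = zzleONE$si
  rot[3] = zleONE$siz
  rot[4] = leONE$sizz
  rot[5] = eONE$sizzl
  rot[6] = ONE$sizzle
  rot[7] = NE$sizzleO
  rot[8] = E$sizzleON
  rot[9] = $sizzleONE
Sorted (with $ < everything):
  sorted[0] = $sizzleONE
  sorted[1] = E$sizzleON
  sorted[2] = NE$sizzleO
  sorted[3] = ONE$sizzle
  sorted[4] = eONE$sizzl
  sorted[5] = izzleONE$s
  sorted[6] = leONE$sizz
  sorted[7] = sizzleONE$
  sorted[8] = zleONE$siz
  sorted[9] = zzleONE$si
sorted[5] = izzleONE$s

Answer: izzleONE$s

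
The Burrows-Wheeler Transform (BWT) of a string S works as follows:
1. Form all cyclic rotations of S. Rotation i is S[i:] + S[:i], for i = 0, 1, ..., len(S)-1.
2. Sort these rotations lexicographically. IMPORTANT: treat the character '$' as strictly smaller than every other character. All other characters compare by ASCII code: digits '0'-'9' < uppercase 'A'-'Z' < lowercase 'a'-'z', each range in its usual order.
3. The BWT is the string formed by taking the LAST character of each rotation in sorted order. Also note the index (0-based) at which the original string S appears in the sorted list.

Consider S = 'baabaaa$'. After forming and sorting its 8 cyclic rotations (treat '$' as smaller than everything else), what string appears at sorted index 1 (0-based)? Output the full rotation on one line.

Answer: a$baabaa

Derivation:
All 8 rotations (rotation i = S[i:]+S[:i]):
  rot[0] = baabaaa$
  rot[1] = aabaaa$b
  rot[2] = abaaa$ba
  rot[3] = baaa$baa
  rot[4] = aaa$baab
  rot[5] = aa$baaba
  rot[6] = a$baabaa
  rot[7] = $baabaaa
Sorted (with $ < everything):
  sorted[0] = $baabaaa
  sorted[1] = a$baabaa
  sorted[2] = aa$baaba
  sorted[3] = aaa$baab
  sorted[4] = aabaaa$b
  sorted[5] = abaaa$ba
  sorted[6] = baaa$baa
  sorted[7] = baabaaa$
sorted[1] = a$baabaa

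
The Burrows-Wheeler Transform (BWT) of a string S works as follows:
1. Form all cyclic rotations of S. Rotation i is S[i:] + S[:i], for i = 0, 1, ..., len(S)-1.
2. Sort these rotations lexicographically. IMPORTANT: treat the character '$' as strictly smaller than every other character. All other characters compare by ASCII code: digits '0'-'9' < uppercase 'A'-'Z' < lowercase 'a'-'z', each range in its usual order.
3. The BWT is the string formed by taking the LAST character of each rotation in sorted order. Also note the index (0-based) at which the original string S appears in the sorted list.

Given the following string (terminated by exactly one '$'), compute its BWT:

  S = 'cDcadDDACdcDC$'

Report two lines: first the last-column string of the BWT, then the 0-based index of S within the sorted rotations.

Answer: CDDADcdccd$DaC
10

Derivation:
All 14 rotations (rotation i = S[i:]+S[:i]):
  rot[0] = cDcadDDACdcDC$
  rot[1] = DcadDDACdcDC$c
  rot[2] = cadDDACdcDC$cD
  rot[3] = adDDACdcDC$cDc
  rot[4] = dDDACdcDC$cDca
  rot[5] = DDACdcDC$cDcad
  rot[6] = DACdcDC$cDcadD
  rot[7] = ACdcDC$cDcadDD
  rot[8] = CdcDC$cDcadDDA
  rot[9] = dcDC$cDcadDDAC
  rot[10] = cDC$cDcadDDACd
  rot[11] = DC$cDcadDDACdc
  rot[12] = C$cDcadDDACdcD
  rot[13] = $cDcadDDACdcDC
Sorted (with $ < everything):
  sorted[0] = $cDcadDDACdcDC  (last char: 'C')
  sorted[1] = ACdcDC$cDcadDD  (last char: 'D')
  sorted[2] = C$cDcadDDACdcD  (last char: 'D')
  sorted[3] = CdcDC$cDcadDDA  (last char: 'A')
  sorted[4] = DACdcDC$cDcadD  (last char: 'D')
  sorted[5] = DC$cDcadDDACdc  (last char: 'c')
  sorted[6] = DDACdcDC$cDcad  (last char: 'd')
  sorted[7] = DcadDDACdcDC$c  (last char: 'c')
  sorted[8] = adDDACdcDC$cDc  (last char: 'c')
  sorted[9] = cDC$cDcadDDACd  (last char: 'd')
  sorted[10] = cDcadDDACdcDC$  (last char: '$')
  sorted[11] = cadDDACdcDC$cD  (last char: 'D')
  sorted[12] = dDDACdcDC$cDca  (last char: 'a')
  sorted[13] = dcDC$cDcadDDAC  (last char: 'C')
Last column: CDDADcdccd$DaC
Original string S is at sorted index 10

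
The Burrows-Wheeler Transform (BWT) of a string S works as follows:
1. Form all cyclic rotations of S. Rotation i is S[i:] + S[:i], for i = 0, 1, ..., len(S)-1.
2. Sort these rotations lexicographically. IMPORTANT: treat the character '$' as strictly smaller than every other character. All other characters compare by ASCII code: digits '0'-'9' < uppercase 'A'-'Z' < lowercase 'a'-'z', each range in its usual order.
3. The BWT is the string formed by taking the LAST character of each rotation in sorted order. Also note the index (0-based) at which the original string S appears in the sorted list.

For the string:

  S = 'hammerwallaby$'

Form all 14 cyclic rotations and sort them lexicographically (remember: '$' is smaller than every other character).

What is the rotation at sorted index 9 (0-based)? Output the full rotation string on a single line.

All 14 rotations (rotation i = S[i:]+S[:i]):
  rot[0] = hammerwallaby$
  rot[1] = ammerwallaby$h
  rot[2] = mmerwallaby$ha
  rot[3] = merwallaby$ham
  rot[4] = erwallaby$hamm
  rot[5] = rwallaby$hamme
  rot[6] = wallaby$hammer
  rot[7] = allaby$hammerw
  rot[8] = llaby$hammerwa
  rot[9] = laby$hammerwal
  rot[10] = aby$hammerwall
  rot[11] = by$hammerwalla
  rot[12] = y$hammerwallab
  rot[13] = $hammerwallaby
Sorted (with $ < everything):
  sorted[0] = $hammerwallaby
  sorted[1] = aby$hammerwall
  sorted[2] = allaby$hammerw
  sorted[3] = ammerwallaby$h
  sorted[4] = by$hammerwalla
  sorted[5] = erwallaby$hamm
  sorted[6] = hammerwallaby$
  sorted[7] = laby$hammerwal
  sorted[8] = llaby$hammerwa
  sorted[9] = merwallaby$ham
  sorted[10] = mmerwallaby$ha
  sorted[11] = rwallaby$hamme
  sorted[12] = wallaby$hammer
  sorted[13] = y$hammerwallab
sorted[9] = merwallaby$ham

Answer: merwallaby$ham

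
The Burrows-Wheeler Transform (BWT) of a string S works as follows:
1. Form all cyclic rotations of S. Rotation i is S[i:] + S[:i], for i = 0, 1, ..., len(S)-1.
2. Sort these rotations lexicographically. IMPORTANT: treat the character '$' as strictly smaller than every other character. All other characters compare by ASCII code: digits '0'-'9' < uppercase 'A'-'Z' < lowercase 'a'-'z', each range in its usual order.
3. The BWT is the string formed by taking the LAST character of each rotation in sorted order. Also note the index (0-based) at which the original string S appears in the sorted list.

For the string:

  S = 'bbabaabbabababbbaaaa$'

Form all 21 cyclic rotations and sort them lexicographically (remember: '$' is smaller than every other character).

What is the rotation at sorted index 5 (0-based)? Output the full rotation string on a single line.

Answer: aabbabababbbaaaa$bbab

Derivation:
All 21 rotations (rotation i = S[i:]+S[:i]):
  rot[0] = bbabaabbabababbbaaaa$
  rot[1] = babaabbabababbbaaaa$b
  rot[2] = abaabbabababbbaaaa$bb
  rot[3] = baabbabababbbaaaa$bba
  rot[4] = aabbabababbbaaaa$bbab
  rot[5] = abbabababbbaaaa$bbaba
  rot[6] = bbabababbbaaaa$bbabaa
  rot[7] = babababbbaaaa$bbabaab
  rot[8] = abababbbaaaa$bbabaabb
  rot[9] = bababbbaaaa$bbabaabba
  rot[10] = ababbbaaaa$bbabaabbab
  rot[11] = babbbaaaa$bbabaabbaba
  rot[12] = abbbaaaa$bbabaabbabab
  rot[13] = bbbaaaa$bbabaabbababa
  rot[14] = bbaaaa$bbabaabbababab
  rot[15] = baaaa$bbabaabbabababb
  rot[16] = aaaa$bbabaabbabababbb
  rot[17] = aaa$bbabaabbabababbba
  rot[18] = aa$bbabaabbabababbbaa
  rot[19] = a$bbabaabbabababbbaaa
  rot[20] = $bbabaabbabababbbaaaa
Sorted (with $ < everything):
  sorted[0] = $bbabaabbabababbbaaaa
  sorted[1] = a$bbabaabbabababbbaaa
  sorted[2] = aa$bbabaabbabababbbaa
  sorted[3] = aaa$bbabaabbabababbba
  sorted[4] = aaaa$bbabaabbabababbb
  sorted[5] = aabbabababbbaaaa$bbab
  sorted[6] = abaabbabababbbaaaa$bb
  sorted[7] = abababbbaaaa$bbabaabb
  sorted[8] = ababbbaaaa$bbabaabbab
  sorted[9] = abbabababbbaaaa$bbaba
  sorted[10] = abbbaaaa$bbabaabbabab
  sorted[11] = baaaa$bbabaabbabababb
  sorted[12] = baabbabababbbaaaa$bba
  sorted[13] = babaabbabababbbaaaa$b
  sorted[14] = babababbbaaaa$bbabaab
  sorted[15] = bababbbaaaa$bbabaabba
  sorted[16] = babbbaaaa$bbabaabbaba
  sorted[17] = bbaaaa$bbabaabbababab
  sorted[18] = bbabaabbabababbbaaaa$
  sorted[19] = bbabababbbaaaa$bbabaa
  sorted[20] = bbbaaaa$bbabaabbababa
sorted[5] = aabbabababbbaaaa$bbab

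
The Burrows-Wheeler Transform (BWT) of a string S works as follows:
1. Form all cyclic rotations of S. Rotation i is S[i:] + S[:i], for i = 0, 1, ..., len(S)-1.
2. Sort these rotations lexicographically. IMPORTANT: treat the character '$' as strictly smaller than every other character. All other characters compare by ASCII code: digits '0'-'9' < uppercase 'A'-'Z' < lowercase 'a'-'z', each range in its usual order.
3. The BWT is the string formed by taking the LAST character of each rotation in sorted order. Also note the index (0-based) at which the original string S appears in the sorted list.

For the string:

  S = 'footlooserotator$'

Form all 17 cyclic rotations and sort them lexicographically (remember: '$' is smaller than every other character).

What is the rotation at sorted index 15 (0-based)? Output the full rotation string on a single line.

Answer: tlooserotator$foo

Derivation:
All 17 rotations (rotation i = S[i:]+S[:i]):
  rot[0] = footlooserotator$
  rot[1] = ootlooserotator$f
  rot[2] = otlooserotator$fo
  rot[3] = tlooserotator$foo
  rot[4] = looserotator$foot
  rot[5] = ooserotator$footl
  rot[6] = oserotator$footlo
  rot[7] = serotator$footloo
  rot[8] = erotator$footloos
  rot[9] = rotator$footloose
  rot[10] = otator$footlooser
  rot[11] = tator$footloosero
  rot[12] = ator$footlooserot
  rot[13] = tor$footlooserota
  rot[14] = or$footlooserotat
  rot[15] = r$footlooserotato
  rot[16] = $footlooserotator
Sorted (with $ < everything):
  sorted[0] = $footlooserotator
  sorted[1] = ator$footlooserot
  sorted[2] = erotator$footloos
  sorted[3] = footlooserotator$
  sorted[4] = looserotator$foot
  sorted[5] = ooserotator$footl
  sorted[6] = ootlooserotator$f
  sorted[7] = or$footlooserotat
  sorted[8] = oserotator$footlo
  sorted[9] = otator$footlooser
  sorted[10] = otlooserotator$fo
  sorted[11] = r$footlooserotato
  sorted[12] = rotator$footloose
  sorted[13] = serotator$footloo
  sorted[14] = tator$footloosero
  sorted[15] = tlooserotator$foo
  sorted[16] = tor$footlooserota
sorted[15] = tlooserotator$foo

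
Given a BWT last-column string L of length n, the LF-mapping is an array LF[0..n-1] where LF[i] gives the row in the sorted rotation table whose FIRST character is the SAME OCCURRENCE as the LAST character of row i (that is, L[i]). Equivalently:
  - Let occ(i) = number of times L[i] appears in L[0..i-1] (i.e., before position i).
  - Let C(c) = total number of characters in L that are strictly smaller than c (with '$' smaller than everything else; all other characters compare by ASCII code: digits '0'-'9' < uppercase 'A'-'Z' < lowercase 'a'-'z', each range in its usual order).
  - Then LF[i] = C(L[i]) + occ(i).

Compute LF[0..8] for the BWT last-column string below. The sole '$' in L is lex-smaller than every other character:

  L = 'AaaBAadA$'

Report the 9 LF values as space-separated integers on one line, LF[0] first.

Answer: 1 5 6 4 2 7 8 3 0

Derivation:
Char counts: '$':1, 'A':3, 'B':1, 'a':3, 'd':1
C (first-col start): C('$')=0, C('A')=1, C('B')=4, C('a')=5, C('d')=8
L[0]='A': occ=0, LF[0]=C('A')+0=1+0=1
L[1]='a': occ=0, LF[1]=C('a')+0=5+0=5
L[2]='a': occ=1, LF[2]=C('a')+1=5+1=6
L[3]='B': occ=0, LF[3]=C('B')+0=4+0=4
L[4]='A': occ=1, LF[4]=C('A')+1=1+1=2
L[5]='a': occ=2, LF[5]=C('a')+2=5+2=7
L[6]='d': occ=0, LF[6]=C('d')+0=8+0=8
L[7]='A': occ=2, LF[7]=C('A')+2=1+2=3
L[8]='$': occ=0, LF[8]=C('$')+0=0+0=0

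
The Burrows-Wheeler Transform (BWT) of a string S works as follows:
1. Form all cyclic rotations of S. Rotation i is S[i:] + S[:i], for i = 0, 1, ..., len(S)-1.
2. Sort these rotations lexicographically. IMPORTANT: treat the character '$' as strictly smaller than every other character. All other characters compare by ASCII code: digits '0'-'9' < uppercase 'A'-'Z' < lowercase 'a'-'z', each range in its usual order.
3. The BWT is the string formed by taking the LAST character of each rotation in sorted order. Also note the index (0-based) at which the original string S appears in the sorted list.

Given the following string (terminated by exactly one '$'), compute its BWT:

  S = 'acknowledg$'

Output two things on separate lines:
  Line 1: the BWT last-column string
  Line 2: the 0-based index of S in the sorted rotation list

Answer: g$aeldcwkno
1

Derivation:
All 11 rotations (rotation i = S[i:]+S[:i]):
  rot[0] = acknowledg$
  rot[1] = cknowledg$a
  rot[2] = knowledg$ac
  rot[3] = nowledg$ack
  rot[4] = owledg$ackn
  rot[5] = wledg$ackno
  rot[6] = ledg$acknow
  rot[7] = edg$acknowl
  rot[8] = dg$acknowle
  rot[9] = g$acknowled
  rot[10] = $acknowledg
Sorted (with $ < everything):
  sorted[0] = $acknowledg  (last char: 'g')
  sorted[1] = acknowledg$  (last char: '$')
  sorted[2] = cknowledg$a  (last char: 'a')
  sorted[3] = dg$acknowle  (last char: 'e')
  sorted[4] = edg$acknowl  (last char: 'l')
  sorted[5] = g$acknowled  (last char: 'd')
  sorted[6] = knowledg$ac  (last char: 'c')
  sorted[7] = ledg$acknow  (last char: 'w')
  sorted[8] = nowledg$ack  (last char: 'k')
  sorted[9] = owledg$ackn  (last char: 'n')
  sorted[10] = wledg$ackno  (last char: 'o')
Last column: g$aeldcwkno
Original string S is at sorted index 1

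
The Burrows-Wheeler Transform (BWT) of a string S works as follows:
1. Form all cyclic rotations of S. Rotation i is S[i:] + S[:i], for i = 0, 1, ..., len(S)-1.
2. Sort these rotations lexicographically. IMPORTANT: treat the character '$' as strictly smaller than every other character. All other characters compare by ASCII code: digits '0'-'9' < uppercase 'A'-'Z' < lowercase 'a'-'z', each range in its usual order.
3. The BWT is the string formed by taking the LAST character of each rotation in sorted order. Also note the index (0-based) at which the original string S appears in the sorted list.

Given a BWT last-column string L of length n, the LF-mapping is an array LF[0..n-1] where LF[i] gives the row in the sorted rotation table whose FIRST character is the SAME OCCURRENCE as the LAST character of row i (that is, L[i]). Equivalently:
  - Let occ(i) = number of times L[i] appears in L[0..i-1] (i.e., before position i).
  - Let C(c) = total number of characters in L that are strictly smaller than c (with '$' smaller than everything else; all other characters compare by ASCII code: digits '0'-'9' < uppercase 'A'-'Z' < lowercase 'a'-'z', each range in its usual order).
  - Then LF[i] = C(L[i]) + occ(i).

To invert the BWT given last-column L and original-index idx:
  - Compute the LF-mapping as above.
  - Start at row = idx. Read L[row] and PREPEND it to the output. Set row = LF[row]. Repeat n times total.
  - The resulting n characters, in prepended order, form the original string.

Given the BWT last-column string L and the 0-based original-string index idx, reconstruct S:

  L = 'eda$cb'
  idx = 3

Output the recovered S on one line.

Answer: cdabe$

Derivation:
LF mapping: 5 4 1 0 3 2
Walk LF starting at row 3, prepending L[row]:
  step 1: row=3, L[3]='$', prepend. Next row=LF[3]=0
  step 2: row=0, L[0]='e', prepend. Next row=LF[0]=5
  step 3: row=5, L[5]='b', prepend. Next row=LF[5]=2
  step 4: row=2, L[2]='a', prepend. Next row=LF[2]=1
  step 5: row=1, L[1]='d', prepend. Next row=LF[1]=4
  step 6: row=4, L[4]='c', prepend. Next row=LF[4]=3
Reversed output: cdabe$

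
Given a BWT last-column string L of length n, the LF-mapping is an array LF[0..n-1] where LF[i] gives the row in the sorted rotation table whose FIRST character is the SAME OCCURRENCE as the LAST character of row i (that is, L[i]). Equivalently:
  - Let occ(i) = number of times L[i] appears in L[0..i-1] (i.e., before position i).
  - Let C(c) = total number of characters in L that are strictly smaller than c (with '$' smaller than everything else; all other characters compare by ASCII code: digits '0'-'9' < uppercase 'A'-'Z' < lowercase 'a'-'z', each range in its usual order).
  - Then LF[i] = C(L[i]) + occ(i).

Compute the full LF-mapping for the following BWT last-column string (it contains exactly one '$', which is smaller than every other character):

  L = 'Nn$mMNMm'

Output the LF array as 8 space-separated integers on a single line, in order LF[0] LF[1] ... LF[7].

Answer: 3 7 0 5 1 4 2 6

Derivation:
Char counts: '$':1, 'M':2, 'N':2, 'm':2, 'n':1
C (first-col start): C('$')=0, C('M')=1, C('N')=3, C('m')=5, C('n')=7
L[0]='N': occ=0, LF[0]=C('N')+0=3+0=3
L[1]='n': occ=0, LF[1]=C('n')+0=7+0=7
L[2]='$': occ=0, LF[2]=C('$')+0=0+0=0
L[3]='m': occ=0, LF[3]=C('m')+0=5+0=5
L[4]='M': occ=0, LF[4]=C('M')+0=1+0=1
L[5]='N': occ=1, LF[5]=C('N')+1=3+1=4
L[6]='M': occ=1, LF[6]=C('M')+1=1+1=2
L[7]='m': occ=1, LF[7]=C('m')+1=5+1=6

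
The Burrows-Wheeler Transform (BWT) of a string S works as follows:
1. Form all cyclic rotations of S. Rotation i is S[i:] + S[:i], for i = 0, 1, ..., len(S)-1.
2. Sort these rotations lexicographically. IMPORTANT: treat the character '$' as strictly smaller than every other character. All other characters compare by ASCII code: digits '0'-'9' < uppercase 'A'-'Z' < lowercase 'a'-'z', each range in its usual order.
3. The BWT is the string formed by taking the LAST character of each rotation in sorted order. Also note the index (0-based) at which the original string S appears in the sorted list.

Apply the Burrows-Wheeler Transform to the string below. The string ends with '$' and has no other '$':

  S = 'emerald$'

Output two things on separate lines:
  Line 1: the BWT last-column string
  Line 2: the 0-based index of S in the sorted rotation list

Answer: drl$maee
3

Derivation:
All 8 rotations (rotation i = S[i:]+S[:i]):
  rot[0] = emerald$
  rot[1] = merald$e
  rot[2] = erald$em
  rot[3] = rald$eme
  rot[4] = ald$emer
  rot[5] = ld$emera
  rot[6] = d$emeral
  rot[7] = $emerald
Sorted (with $ < everything):
  sorted[0] = $emerald  (last char: 'd')
  sorted[1] = ald$emer  (last char: 'r')
  sorted[2] = d$emeral  (last char: 'l')
  sorted[3] = emerald$  (last char: '$')
  sorted[4] = erald$em  (last char: 'm')
  sorted[5] = ld$emera  (last char: 'a')
  sorted[6] = merald$e  (last char: 'e')
  sorted[7] = rald$eme  (last char: 'e')
Last column: drl$maee
Original string S is at sorted index 3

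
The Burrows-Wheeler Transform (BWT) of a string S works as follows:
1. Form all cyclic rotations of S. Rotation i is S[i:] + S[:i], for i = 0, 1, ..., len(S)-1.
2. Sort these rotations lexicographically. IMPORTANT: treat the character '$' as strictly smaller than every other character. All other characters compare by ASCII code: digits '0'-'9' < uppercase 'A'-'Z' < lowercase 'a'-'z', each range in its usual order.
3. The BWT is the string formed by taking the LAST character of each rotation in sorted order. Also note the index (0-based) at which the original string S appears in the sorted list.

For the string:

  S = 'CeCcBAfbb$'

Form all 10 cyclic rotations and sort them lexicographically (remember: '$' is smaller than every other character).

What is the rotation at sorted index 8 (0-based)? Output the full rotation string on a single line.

Answer: eCcBAfbb$C

Derivation:
All 10 rotations (rotation i = S[i:]+S[:i]):
  rot[0] = CeCcBAfbb$
  rot[1] = eCcBAfbb$C
  rot[2] = CcBAfbb$Ce
  rot[3] = cBAfbb$CeC
  rot[4] = BAfbb$CeCc
  rot[5] = Afbb$CeCcB
  rot[6] = fbb$CeCcBA
  rot[7] = bb$CeCcBAf
  rot[8] = b$CeCcBAfb
  rot[9] = $CeCcBAfbb
Sorted (with $ < everything):
  sorted[0] = $CeCcBAfbb
  sorted[1] = Afbb$CeCcB
  sorted[2] = BAfbb$CeCc
  sorted[3] = CcBAfbb$Ce
  sorted[4] = CeCcBAfbb$
  sorted[5] = b$CeCcBAfb
  sorted[6] = bb$CeCcBAf
  sorted[7] = cBAfbb$CeC
  sorted[8] = eCcBAfbb$C
  sorted[9] = fbb$CeCcBA
sorted[8] = eCcBAfbb$C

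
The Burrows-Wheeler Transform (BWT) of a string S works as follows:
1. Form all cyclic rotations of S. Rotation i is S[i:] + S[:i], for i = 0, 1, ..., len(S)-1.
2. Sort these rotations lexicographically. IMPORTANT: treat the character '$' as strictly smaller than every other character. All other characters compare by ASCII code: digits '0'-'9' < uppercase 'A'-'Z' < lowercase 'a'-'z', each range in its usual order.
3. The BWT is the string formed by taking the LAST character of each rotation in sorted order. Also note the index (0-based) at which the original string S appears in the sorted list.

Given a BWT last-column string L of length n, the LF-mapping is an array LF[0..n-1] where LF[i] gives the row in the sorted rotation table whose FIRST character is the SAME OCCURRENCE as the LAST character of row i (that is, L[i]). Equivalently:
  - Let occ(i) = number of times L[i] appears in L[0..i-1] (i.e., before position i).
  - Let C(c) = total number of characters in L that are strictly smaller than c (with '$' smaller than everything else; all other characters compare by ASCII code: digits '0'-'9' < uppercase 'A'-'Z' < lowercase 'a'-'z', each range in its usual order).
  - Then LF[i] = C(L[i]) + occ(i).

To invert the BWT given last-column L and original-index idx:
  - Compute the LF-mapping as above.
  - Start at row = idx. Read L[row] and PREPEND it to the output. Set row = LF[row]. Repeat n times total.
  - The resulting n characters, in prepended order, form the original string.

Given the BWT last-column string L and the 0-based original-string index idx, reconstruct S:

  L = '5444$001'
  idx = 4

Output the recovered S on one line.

Answer: 4040415$

Derivation:
LF mapping: 7 4 5 6 0 1 2 3
Walk LF starting at row 4, prepending L[row]:
  step 1: row=4, L[4]='$', prepend. Next row=LF[4]=0
  step 2: row=0, L[0]='5', prepend. Next row=LF[0]=7
  step 3: row=7, L[7]='1', prepend. Next row=LF[7]=3
  step 4: row=3, L[3]='4', prepend. Next row=LF[3]=6
  step 5: row=6, L[6]='0', prepend. Next row=LF[6]=2
  step 6: row=2, L[2]='4', prepend. Next row=LF[2]=5
  step 7: row=5, L[5]='0', prepend. Next row=LF[5]=1
  step 8: row=1, L[1]='4', prepend. Next row=LF[1]=4
Reversed output: 4040415$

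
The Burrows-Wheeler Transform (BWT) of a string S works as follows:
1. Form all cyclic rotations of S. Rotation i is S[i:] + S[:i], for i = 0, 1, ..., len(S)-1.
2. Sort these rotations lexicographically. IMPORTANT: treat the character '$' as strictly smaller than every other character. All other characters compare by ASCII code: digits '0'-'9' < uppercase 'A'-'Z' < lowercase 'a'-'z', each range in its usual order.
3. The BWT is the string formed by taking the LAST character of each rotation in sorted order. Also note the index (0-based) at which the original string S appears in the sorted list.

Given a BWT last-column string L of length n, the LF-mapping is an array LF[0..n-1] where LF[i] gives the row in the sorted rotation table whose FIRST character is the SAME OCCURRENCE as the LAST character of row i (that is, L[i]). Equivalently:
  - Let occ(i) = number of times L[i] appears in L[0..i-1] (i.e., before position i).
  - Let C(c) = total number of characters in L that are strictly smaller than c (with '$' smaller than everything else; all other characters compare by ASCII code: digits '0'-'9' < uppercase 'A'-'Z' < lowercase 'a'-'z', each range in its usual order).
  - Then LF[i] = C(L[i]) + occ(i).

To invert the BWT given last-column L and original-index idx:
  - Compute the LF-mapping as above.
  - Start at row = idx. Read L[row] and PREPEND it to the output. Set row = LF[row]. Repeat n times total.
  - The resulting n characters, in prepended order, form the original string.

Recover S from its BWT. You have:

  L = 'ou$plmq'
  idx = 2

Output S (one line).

Answer: mqulpo$

Derivation:
LF mapping: 3 6 0 4 1 2 5
Walk LF starting at row 2, prepending L[row]:
  step 1: row=2, L[2]='$', prepend. Next row=LF[2]=0
  step 2: row=0, L[0]='o', prepend. Next row=LF[0]=3
  step 3: row=3, L[3]='p', prepend. Next row=LF[3]=4
  step 4: row=4, L[4]='l', prepend. Next row=LF[4]=1
  step 5: row=1, L[1]='u', prepend. Next row=LF[1]=6
  step 6: row=6, L[6]='q', prepend. Next row=LF[6]=5
  step 7: row=5, L[5]='m', prepend. Next row=LF[5]=2
Reversed output: mqulpo$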